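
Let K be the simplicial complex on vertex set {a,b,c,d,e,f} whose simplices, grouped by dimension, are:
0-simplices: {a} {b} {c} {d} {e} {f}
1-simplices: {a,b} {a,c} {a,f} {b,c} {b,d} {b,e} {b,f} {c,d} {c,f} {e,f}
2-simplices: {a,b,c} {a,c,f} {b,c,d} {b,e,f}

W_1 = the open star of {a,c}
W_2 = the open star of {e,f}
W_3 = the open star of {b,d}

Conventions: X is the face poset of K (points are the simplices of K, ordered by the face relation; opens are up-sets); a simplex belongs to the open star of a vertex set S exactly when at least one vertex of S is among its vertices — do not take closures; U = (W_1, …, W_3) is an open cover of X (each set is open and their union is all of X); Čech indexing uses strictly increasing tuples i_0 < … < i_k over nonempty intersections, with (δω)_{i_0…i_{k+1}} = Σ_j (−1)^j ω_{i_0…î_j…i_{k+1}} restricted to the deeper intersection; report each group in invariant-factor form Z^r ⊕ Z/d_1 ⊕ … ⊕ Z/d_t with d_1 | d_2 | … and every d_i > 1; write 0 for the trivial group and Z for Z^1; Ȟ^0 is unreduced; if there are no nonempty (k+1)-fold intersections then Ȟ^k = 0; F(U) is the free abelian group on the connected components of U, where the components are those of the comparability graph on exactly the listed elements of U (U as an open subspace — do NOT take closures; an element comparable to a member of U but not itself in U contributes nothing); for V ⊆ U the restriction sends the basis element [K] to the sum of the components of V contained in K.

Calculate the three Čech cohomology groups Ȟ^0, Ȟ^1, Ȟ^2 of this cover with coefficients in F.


Ȟ^0(U;F) ≅ Z; Ȟ^1(U;F) ≅ Z; Ȟ^2(U;F) ≅ 0

intersection data:
  W1={{a},{c},{a,b},{a,c},{a,f},{b,c},{c,d},{c,f},{a,b,c},{a,c,f},{b,c,d}} W2={{e},{f},{a,f},{b,e},{b,f},{c,f},{e,f},{a,c,f},{b,e,f}} W3={{b},{d},{a,b},{b,c},{b,d},{b,e},{b,f},{c,d},{a,b,c},{b,c,d},{b,e,f}}
  W12={{a,f},{c,f},{a,c,f}} W13={{a,b},{b,c},{c,d},{a,b,c},{b,c,d}} W23={{b,e},{b,f},{b,e,f}}
components per intersection:
  W1: {{a},{c},{a,b},{a,c},{a,f},{b,c},{c,d},{c,f},{a,b,c},{a,c,f},{b,c,d}}
  W2: {{e},{f},{a,f},{b,e},{b,f},{c,f},{e,f},{a,c,f},{b,e,f}}
  W3: {{b},{d},{a,b},{b,c},{b,d},{b,e},{b,f},{c,d},{a,b,c},{b,c,d},{b,e,f}}
  W12: {{a,f},{c,f},{a,c,f}}
  W13: {{a,b},{b,c},{c,d},{a,b,c},{b,c,d}}
  W23: {{b,e},{b,f},{b,e,f}}
C dims 3,3; δ0: rk 2, SNF 1^2
Ȟ^0 = (3 − 2) − 0 = 1, so Ȟ^0 ≅ Z
Ȟ^1 = (3 − 0) − 2 = 1, so Ȟ^1 ≅ Z
Ȟ^2 = (0 − 0) − 0 = 0, so Ȟ^2 ≅ 0


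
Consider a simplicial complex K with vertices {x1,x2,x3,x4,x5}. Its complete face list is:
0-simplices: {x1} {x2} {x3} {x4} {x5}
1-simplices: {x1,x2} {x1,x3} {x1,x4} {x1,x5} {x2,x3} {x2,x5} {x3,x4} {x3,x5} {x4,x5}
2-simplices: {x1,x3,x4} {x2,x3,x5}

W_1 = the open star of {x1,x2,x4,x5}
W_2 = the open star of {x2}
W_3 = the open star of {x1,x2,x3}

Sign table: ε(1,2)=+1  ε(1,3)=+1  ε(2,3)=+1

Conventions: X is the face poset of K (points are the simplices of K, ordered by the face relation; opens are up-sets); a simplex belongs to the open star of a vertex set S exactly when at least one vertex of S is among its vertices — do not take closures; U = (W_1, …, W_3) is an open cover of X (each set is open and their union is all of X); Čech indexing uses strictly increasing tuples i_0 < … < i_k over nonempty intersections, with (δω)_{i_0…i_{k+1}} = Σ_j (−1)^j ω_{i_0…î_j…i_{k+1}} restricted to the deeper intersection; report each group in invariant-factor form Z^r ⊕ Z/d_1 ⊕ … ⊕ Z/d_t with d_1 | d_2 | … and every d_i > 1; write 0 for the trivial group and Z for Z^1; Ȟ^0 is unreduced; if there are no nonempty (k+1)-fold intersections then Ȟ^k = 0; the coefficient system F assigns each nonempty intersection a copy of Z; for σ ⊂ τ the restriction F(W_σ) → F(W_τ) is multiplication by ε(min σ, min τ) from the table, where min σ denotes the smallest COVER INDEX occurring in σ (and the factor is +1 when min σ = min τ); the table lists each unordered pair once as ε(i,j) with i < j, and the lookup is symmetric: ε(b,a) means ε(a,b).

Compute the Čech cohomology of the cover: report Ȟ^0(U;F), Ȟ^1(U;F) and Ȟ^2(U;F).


Ȟ^0 ≅ Z; Ȟ^1 ≅ 0; Ȟ^2 ≅ 0

cover nerve:
  W1={{x1},{x2},{x4},{x5},{x1,x2},{x1,x3},{x1,x4},{x1,x5},{x2,x3},{x2,x5},{x3,x4},{x3,x5},{x4,x5},{x1,x3,x4},{x2,x3,x5}} W2={{x2},{x1,x2},{x2,x3},{x2,x5},{x2,x3,x5}} W3={{x1},{x2},{x3},{x1,x2},{x1,x3},{x1,x4},{x1,x5},{x2,x3},{x2,x5},{x3,x4},{x3,x5},{x1,x3,x4},{x2,x3,x5}}
  W12={{x2},{x1,x2},{x2,x3},{x2,x5},{x2,x3,x5}} W13={{x1},{x2},{x1,x2},{x1,x3},{x1,x4},{x1,x5},{x2,x3},{x2,x5},{x3,x4},{x3,x5},{x1,x3,x4},{x2,x3,x5}} W23={{x2},{x1,x2},{x2,x3},{x2,x5},{x2,x3,x5}}
  W123={{x2},{x1,x2},{x2,x3},{x2,x5},{x2,x3,x5}}
C dims 3,3,1; δ0: rk 2, SNF 1^2; δ1: rk 1, SNF 1^1
Ȟ^0: (3−2)−0=1 ⇒ Z
Ȟ^1: (3−1)−2=0 ⇒ 0
Ȟ^2: (1−0)−1=0 ⇒ 0


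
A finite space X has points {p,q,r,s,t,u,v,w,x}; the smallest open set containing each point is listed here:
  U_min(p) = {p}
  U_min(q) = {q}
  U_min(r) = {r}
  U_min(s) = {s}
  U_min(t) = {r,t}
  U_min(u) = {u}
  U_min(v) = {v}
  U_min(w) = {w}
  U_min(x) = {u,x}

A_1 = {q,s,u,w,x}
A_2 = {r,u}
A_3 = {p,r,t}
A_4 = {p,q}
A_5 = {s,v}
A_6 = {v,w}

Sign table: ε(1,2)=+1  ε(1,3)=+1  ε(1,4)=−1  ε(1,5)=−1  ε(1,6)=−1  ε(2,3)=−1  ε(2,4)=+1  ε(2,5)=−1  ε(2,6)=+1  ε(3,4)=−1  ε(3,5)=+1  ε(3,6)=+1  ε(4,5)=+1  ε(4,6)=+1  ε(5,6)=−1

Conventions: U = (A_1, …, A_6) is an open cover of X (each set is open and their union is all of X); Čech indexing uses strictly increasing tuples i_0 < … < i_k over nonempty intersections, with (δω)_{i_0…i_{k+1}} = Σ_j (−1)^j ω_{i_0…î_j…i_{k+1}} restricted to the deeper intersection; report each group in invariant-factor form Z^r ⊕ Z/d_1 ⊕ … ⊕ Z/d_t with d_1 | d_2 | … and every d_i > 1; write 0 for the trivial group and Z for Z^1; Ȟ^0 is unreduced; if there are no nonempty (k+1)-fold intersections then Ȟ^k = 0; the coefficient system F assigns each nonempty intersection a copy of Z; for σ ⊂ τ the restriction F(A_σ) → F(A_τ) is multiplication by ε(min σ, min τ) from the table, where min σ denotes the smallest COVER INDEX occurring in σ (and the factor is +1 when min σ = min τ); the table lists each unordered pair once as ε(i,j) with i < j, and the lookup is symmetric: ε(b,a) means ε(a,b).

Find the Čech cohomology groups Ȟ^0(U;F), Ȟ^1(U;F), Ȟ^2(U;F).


Ȟ^0(U;F) ≅ 0, Ȟ^1(U;F) ≅ Z ⊕ Z/2, Ȟ^2(U;F) ≅ 0

nerve of the cover:
  A12={u} A14={q} A15={s} A16={w} A23={r} A34={p} A56={v}
C dims 6,7; δ0: rk 6, SNF 1^5·2
Ȟ^0 = (6 − 6) − 0 = 0, so Ȟ^0 ≅ 0
Ȟ^1 = (7 − 0) − 6 = 1 plus torsion [2], so Ȟ^1 ≅ Z ⊕ Z/2
Ȟ^2 = (0 − 0) − 0 = 0, so Ȟ^2 ≅ 0


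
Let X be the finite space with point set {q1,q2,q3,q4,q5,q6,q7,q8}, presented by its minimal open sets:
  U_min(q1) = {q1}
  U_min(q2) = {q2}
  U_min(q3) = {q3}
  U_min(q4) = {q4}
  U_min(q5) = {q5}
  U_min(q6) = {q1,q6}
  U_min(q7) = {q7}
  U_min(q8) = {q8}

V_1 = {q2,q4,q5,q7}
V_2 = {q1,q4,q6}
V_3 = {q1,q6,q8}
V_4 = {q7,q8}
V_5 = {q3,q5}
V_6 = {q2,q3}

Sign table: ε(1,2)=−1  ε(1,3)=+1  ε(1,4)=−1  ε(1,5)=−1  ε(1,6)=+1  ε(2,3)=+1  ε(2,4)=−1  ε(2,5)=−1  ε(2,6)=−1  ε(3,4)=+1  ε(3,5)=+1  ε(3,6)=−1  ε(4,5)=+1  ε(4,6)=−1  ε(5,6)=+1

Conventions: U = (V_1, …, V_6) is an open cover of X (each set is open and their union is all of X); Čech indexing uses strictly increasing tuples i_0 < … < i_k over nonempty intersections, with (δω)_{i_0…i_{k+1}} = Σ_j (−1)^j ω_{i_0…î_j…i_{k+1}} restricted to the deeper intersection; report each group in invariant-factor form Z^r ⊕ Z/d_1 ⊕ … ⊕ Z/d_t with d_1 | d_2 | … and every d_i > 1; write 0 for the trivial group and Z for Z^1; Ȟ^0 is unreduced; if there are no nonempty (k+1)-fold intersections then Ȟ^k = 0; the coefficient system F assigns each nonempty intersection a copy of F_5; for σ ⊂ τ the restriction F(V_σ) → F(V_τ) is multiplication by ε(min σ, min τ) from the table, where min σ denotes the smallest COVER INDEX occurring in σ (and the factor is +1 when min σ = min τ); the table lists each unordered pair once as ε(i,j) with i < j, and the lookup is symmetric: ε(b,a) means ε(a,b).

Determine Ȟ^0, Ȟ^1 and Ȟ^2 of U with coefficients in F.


nerve simplices:
  V12={q4} V14={q7} V15={q5} V16={q2} V23={q1,q6} V34={q8} V56={q3}
C dims 6,7; δ0: rk_F5 6
degree 0: 6−6−0 = 0 → Ȟ^0 ≅ 0
degree 1: 7−0−6 = 1 → Ȟ^1 ≅ Z/5
degree 2: 0−0−0 = 0 → Ȟ^2 ≅ 0

Ȟ^0(U;F) ≅ 0; Ȟ^1(U;F) ≅ Z/5; Ȟ^2(U;F) ≅ 0


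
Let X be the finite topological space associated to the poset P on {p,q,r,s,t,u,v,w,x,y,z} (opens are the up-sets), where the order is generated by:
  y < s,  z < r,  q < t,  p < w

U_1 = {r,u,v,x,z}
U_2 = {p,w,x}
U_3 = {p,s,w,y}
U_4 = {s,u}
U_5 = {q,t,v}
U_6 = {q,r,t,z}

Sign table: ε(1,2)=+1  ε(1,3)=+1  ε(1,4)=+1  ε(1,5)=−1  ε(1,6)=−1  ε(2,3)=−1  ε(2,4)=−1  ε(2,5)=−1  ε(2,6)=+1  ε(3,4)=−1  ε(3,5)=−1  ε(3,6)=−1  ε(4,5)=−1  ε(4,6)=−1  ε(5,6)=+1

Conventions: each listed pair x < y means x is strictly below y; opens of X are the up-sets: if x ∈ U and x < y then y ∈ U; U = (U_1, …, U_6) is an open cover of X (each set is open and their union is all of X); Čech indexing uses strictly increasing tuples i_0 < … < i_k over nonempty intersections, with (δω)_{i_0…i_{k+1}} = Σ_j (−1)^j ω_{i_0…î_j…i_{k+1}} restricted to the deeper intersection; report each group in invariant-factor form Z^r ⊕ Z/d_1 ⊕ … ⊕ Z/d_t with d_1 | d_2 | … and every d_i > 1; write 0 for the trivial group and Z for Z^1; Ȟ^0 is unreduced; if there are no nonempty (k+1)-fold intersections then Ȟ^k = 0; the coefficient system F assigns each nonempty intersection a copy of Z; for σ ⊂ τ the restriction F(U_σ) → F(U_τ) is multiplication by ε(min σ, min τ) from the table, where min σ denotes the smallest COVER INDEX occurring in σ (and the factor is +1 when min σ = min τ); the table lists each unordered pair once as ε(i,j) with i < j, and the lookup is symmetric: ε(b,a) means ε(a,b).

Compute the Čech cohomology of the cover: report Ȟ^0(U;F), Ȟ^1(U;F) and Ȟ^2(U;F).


Ȟ^0(U;F) ≅ Z, Ȟ^1(U;F) ≅ Z^2 and Ȟ^2(U;F) ≅ 0

nonempty intersections:
  U12={x} U14={u} U15={v} U16={r,z} U23={p,w} U34={s} U56={q,t}
C dims 6,7; δ0: rk 5, SNF 1^5
Ȟ^0: (6−5)−0=1 ⇒ Z
Ȟ^1: (7−0)−5=2 ⇒ Z^2
Ȟ^2: (0−0)−0=0 ⇒ 0


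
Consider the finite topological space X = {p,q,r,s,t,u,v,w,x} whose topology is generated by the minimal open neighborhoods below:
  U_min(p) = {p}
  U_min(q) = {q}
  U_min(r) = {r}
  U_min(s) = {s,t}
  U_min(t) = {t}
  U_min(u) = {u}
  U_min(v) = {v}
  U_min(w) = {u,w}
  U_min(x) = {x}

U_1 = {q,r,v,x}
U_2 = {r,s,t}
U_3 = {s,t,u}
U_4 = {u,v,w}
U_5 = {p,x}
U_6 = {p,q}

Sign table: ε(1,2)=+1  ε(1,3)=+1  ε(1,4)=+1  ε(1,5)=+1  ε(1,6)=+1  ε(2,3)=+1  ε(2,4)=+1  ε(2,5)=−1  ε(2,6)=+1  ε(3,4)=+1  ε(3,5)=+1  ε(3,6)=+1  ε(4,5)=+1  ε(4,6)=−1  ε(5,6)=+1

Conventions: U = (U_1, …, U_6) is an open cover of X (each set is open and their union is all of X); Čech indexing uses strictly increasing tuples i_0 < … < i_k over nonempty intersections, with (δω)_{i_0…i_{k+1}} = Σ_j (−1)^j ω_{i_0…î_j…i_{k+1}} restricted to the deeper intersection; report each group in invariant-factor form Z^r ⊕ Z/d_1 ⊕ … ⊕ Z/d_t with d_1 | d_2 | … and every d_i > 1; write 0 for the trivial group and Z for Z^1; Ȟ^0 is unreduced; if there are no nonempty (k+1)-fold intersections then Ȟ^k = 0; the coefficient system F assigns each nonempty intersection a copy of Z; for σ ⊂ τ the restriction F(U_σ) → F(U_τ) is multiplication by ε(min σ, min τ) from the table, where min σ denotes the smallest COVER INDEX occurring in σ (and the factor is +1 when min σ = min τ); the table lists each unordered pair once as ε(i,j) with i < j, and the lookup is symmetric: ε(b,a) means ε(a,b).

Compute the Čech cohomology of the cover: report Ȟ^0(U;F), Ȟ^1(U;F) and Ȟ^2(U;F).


intersection data:
  U12={r} U14={v} U15={x} U16={q} U23={s,t} U34={u} U56={p}
C dims 6,7; δ0: rk 5, SNF 1^5
Ȟ^0 = (6 − 5) − 0 = 1, so Ȟ^0 ≅ Z
Ȟ^1 = (7 − 0) − 5 = 2, so Ȟ^1 ≅ Z^2
Ȟ^2 = (0 − 0) − 0 = 0, so Ȟ^2 ≅ 0

Ȟ^0 ≅ Z, Ȟ^1 ≅ Z^2 and Ȟ^2 ≅ 0


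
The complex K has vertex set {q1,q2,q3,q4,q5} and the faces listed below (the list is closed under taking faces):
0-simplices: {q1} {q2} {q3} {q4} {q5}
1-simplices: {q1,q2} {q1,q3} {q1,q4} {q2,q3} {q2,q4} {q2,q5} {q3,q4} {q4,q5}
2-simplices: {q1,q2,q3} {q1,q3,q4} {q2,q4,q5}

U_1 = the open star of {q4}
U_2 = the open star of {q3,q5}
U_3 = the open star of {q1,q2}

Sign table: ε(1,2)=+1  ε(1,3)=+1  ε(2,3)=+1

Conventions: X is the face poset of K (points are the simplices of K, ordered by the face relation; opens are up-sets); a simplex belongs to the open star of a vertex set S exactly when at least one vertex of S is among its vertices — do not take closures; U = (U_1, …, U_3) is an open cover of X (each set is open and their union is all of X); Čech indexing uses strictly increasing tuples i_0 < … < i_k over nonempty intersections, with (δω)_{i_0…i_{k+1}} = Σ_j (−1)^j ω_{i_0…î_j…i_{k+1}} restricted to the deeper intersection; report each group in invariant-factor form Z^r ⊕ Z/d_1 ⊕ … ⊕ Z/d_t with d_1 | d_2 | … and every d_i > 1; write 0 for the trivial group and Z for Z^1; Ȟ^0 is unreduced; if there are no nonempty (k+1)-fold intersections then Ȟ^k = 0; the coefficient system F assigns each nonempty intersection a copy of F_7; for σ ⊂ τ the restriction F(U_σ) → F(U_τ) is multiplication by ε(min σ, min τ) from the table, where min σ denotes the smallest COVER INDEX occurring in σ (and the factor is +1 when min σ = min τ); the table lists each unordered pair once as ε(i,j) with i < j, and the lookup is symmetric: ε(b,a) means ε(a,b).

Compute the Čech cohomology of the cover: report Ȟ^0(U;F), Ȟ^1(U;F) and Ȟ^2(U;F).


Ȟ^0(U;F) ≅ Z/7, Ȟ^1(U;F) ≅ 0 and Ȟ^2(U;F) ≅ 0

intersection data:
  U1={{q4},{q1,q4},{q2,q4},{q3,q4},{q4,q5},{q1,q3,q4},{q2,q4,q5}} U2={{q3},{q5},{q1,q3},{q2,q3},{q2,q5},{q3,q4},{q4,q5},{q1,q2,q3},{q1,q3,q4},{q2,q4,q5}} U3={{q1},{q2},{q1,q2},{q1,q3},{q1,q4},{q2,q3},{q2,q4},{q2,q5},{q1,q2,q3},{q1,q3,q4},{q2,q4,q5}}
  U12={{q3,q4},{q4,q5},{q1,q3,q4},{q2,q4,q5}} U13={{q1,q4},{q2,q4},{q1,q3,q4},{q2,q4,q5}} U23={{q1,q3},{q2,q3},{q2,q5},{q1,q2,q3},{q1,q3,q4},{q2,q4,q5}}
  U123={{q1,q3,q4},{q2,q4,q5}}
C dims 3,3,1; δ0: rk_F7 2; δ1: rk_F7 1
Ȟ^0 = (3 − 2) − 0 = 1, so Ȟ^0 ≅ Z/7
Ȟ^1 = (3 − 1) − 2 = 0, so Ȟ^1 ≅ 0
Ȟ^2 = (1 − 0) − 1 = 0, so Ȟ^2 ≅ 0


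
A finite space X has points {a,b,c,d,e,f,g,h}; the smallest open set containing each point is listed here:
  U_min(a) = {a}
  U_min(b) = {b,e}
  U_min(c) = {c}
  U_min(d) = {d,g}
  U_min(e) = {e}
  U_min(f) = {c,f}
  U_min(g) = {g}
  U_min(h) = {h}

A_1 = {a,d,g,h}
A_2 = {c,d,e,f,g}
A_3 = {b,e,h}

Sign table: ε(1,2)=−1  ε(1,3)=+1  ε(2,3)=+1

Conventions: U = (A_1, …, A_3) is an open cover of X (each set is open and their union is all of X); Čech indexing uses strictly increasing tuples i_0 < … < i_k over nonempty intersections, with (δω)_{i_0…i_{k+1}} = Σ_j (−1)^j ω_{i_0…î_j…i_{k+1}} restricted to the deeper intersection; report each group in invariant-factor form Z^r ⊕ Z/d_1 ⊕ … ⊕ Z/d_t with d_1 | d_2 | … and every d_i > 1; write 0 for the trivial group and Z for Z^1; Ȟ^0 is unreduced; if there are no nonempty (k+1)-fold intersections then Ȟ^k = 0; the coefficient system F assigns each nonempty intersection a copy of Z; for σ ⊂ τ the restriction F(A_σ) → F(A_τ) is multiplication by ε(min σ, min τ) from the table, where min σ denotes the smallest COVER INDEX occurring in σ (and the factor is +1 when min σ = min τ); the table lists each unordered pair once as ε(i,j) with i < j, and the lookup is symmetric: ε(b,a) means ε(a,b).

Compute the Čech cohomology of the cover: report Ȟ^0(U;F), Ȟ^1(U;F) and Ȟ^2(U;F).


Ȟ^0(U;F) ≅ 0; Ȟ^1(U;F) ≅ Z/2; Ȟ^2(U;F) ≅ 0

nonempty overlaps:
  A12={d,g} A13={h} A23={e}
C dims 3,3; δ0: rk 3, SNF 1^2·2
degree 0: 3−3−0 = 0 → Ȟ^0 ≅ 0
degree 1: 3−0−3 = 0 plus torsion [2] → Ȟ^1 ≅ Z/2
degree 2: 0−0−0 = 0 → Ȟ^2 ≅ 0


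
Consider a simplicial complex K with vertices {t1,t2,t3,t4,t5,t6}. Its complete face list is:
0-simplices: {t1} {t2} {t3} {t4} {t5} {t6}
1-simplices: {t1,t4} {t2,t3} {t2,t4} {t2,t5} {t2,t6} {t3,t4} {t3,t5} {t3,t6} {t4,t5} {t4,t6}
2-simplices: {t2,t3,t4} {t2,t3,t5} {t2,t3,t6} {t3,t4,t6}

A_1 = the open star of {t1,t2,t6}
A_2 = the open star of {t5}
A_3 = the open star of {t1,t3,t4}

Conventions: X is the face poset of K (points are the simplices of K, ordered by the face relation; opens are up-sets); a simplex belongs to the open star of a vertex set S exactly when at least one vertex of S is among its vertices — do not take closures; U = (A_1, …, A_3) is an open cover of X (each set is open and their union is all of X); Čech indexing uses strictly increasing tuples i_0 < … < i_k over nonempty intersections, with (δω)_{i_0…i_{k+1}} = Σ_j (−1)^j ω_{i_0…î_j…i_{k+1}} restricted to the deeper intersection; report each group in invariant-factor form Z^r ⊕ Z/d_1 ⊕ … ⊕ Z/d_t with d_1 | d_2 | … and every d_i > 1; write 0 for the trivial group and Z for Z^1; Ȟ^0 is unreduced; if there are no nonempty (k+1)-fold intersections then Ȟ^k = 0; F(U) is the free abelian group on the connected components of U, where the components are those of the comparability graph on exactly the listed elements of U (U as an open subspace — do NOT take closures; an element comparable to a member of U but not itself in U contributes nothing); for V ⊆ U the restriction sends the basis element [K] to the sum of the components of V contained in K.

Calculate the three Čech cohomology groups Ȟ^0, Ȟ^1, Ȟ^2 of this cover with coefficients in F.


nonempty intersections:
  A1={{t1},{t2},{t6},{t1,t4},{t2,t3},{t2,t4},{t2,t5},{t2,t6},{t3,t6},{t4,t6},{t2,t3,t4},{t2,t3,t5},{t2,t3,t6},{t3,t4,t6}} A2={{t5},{t2,t5},{t3,t5},{t4,t5},{t2,t3,t5}} A3={{t1},{t3},{t4},{t1,t4},{t2,t3},{t2,t4},{t3,t4},{t3,t5},{t3,t6},{t4,t5},{t4,t6},{t2,t3,t4},{t2,t3,t5},{t2,t3,t6},{t3,t4,t6}}
  A12={{t2,t5},{t2,t3,t5}} A13={{t1},{t1,t4},{t2,t3},{t2,t4},{t3,t6},{t4,t6},{t2,t3,t4},{t2,t3,t5},{t2,t3,t6},{t3,t4,t6}} A23={{t3,t5},{t4,t5},{t2,t3,t5}}
  A123={{t2,t3,t5}}
components per intersection:
  A1: {{t1},{t1,t4}} {{t2},{t6},{t2,t3},{t2,t4},{t2,t5},{t2,t6},{t3,t6},{t4,t6},{t2,t3,t4},{t2,t3,t5},{t2,t3,t6},{t3,t4,t6}}
  A2: {{t5},{t2,t5},{t3,t5},{t4,t5},{t2,t3,t5}}
  A3: {{t1},{t3},{t4},{t1,t4},{t2,t3},{t2,t4},{t3,t4},{t3,t5},{t3,t6},{t4,t5},{t4,t6},{t2,t3,t4},{t2,t3,t5},{t2,t3,t6},{t3,t4,t6}}
  A12: {{t2,t5},{t2,t3,t5}}
  A13: {{t1},{t1,t4}} {{t2,t3},{t2,t4},{t3,t6},{t4,t6},{t2,t3,t4},{t2,t3,t5},{t2,t3,t6},{t3,t4,t6}}
  A23: {{t3,t5},{t2,t3,t5}} {{t4,t5}}
  A123: {{t2,t3,t5}}
C dims 4,5,1; δ0: rk 3, SNF 1^3; δ1: rk 1, SNF 1^1
Ȟ^0: (4−3)−0=1 ⇒ Z
Ȟ^1: (5−1)−3=1 ⇒ Z
Ȟ^2: (1−0)−1=0 ⇒ 0

Ȟ^0 = Z, Ȟ^1 = Z and Ȟ^2 = 0


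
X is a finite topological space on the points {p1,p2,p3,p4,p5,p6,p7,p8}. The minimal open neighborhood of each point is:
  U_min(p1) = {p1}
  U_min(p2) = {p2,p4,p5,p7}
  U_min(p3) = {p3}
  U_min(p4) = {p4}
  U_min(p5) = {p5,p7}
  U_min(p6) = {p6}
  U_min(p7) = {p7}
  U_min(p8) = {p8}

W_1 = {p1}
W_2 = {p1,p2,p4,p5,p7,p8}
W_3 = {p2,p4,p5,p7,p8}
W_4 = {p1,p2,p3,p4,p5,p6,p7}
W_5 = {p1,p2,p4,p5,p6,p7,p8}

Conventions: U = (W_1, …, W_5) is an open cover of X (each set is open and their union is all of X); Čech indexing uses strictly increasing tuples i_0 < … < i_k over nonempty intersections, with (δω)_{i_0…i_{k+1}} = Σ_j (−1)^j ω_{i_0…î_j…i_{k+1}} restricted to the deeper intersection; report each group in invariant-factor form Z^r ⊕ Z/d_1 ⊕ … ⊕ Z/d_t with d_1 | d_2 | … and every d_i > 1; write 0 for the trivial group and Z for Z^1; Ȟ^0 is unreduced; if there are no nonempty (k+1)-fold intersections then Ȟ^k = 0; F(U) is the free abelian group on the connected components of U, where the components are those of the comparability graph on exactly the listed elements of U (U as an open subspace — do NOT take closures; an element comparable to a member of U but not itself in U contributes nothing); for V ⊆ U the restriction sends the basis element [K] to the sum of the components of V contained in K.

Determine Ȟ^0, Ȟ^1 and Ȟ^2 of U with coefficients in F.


cover nerve:
  W12={p1} W14={p1} W15={p1} W23={p2,p4,p5,p7,p8} W24={p1,p2,p4,p5,p7} W25={p1,p2,p4,p5,p7,p8} W34={p2,p4,p5,p7} W35={p2,p4,p5,p7,p8} W45={p1,p2,p4,p5,p6,p7}
  W124={p1} W125={p1} W145={p1} W234={p2,p4,p5,p7} W235={p2,p4,p5,p7,p8} W245={p1,p2,p4,p5,p7} W345={p2,p4,p5,p7}
  W1245={p1} W2345={p2,p4,p5,p7}
components per intersection:
  W1: {p1}
  W2: {p1} {p2,p4,p5,p7} {p8}
  W3: {p2,p4,p5,p7} {p8}
  W4: {p1} {p2,p4,p5,p7} {p3} {p6}
  W5: {p1} {p2,p4,p5,p7} {p6} {p8}
  W12: {p1}
  W14: {p1}
  W15: {p1}
  W23: {p2,p4,p5,p7} {p8}
  W24: {p1} {p2,p4,p5,p7}
  W25: {p1} {p2,p4,p5,p7} {p8}
  W34: {p2,p4,p5,p7}
  W35: {p2,p4,p5,p7} {p8}
  W45: {p1} {p2,p4,p5,p7} {p6}
  W124: {p1}
  W125: {p1}
  W145: {p1}
  W234: {p2,p4,p5,p7}
  W235: {p2,p4,p5,p7} {p8}
  W245: {p1} {p2,p4,p5,p7}
  W345: {p2,p4,p5,p7}
  W1245: {p1}
  W2345: {p2,p4,p5,p7}
C dims 14,16,9,2; δ0: rk 9, SNF 1^9; δ1: rk 7, SNF 1^7; δ2: rk 2, SNF 1^2
Ȟ^0: (14−9)−0=5 ⇒ Z^5
Ȟ^1: (16−7)−9=0 ⇒ 0
Ȟ^2: (9−2)−7=0 ⇒ 0

Ȟ^0(U;F) ≅ Z^5, Ȟ^1(U;F) ≅ 0 and Ȟ^2(U;F) ≅ 0


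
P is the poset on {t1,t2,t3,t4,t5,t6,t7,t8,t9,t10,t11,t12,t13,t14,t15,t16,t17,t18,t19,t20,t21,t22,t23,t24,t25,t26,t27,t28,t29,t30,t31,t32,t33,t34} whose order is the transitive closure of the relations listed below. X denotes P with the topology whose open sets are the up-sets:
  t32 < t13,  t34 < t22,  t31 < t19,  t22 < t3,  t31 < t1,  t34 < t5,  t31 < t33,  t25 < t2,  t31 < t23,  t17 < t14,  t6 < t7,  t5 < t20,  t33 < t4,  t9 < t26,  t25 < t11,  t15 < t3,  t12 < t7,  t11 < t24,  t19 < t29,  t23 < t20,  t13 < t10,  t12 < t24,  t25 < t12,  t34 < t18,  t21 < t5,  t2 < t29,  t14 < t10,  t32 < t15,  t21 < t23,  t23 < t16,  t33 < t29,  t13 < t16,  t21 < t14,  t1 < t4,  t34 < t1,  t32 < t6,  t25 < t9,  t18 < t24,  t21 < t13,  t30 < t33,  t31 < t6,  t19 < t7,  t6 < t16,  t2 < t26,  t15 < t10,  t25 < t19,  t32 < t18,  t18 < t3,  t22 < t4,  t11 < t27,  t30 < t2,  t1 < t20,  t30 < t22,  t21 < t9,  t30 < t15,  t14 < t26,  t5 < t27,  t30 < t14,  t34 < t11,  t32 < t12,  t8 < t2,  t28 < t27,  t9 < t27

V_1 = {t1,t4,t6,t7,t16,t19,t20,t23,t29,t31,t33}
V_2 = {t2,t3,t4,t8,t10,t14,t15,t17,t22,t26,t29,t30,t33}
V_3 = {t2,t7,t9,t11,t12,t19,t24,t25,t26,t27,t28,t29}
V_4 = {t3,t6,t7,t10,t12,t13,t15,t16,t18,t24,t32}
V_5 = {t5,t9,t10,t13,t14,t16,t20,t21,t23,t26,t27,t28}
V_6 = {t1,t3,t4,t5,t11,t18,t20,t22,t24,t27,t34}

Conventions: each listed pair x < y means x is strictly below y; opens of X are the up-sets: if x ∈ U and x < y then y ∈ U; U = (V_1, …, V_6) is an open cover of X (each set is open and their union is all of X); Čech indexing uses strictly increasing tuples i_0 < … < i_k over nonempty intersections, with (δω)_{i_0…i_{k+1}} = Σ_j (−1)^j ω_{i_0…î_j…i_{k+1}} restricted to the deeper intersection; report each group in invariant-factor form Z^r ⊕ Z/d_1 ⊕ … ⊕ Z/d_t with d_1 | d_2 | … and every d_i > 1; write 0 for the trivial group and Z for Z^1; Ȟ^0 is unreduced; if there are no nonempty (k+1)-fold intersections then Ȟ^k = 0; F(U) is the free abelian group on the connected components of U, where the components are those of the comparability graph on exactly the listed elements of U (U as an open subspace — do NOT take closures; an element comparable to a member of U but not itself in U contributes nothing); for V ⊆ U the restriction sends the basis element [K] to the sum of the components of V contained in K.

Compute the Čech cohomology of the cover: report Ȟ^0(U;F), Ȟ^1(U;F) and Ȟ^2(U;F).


Ȟ^0 ≅ Z; Ȟ^1 ≅ 0; Ȟ^2 ≅ Z/2

nonempty intersections:
  V12={t4,t29,t33} V13={t7,t19,t29} V14={t6,t7,t16} V15={t16,t20,t23} V16={t1,t4,t20} V23={t2,t26,t29} V24={t3,t10,t15} V25={t10,t14,t26} V26={t3,t4,t22} V34={t7,t12,t24} V35={t9,t26,t27,t28} V36={t11,t24,t27} V45={t10,t13,t16} V46={t3,t18,t24} V56={t5,t20,t27}
  V123={t29} V126={t4} V134={t7} V145={t16} V156={t20} V235={t26} V245={t10} V246={t3} V346={t24} V356={t27}
components per intersection:
  V1: {t1,t4,t6,t7,t16,t19,t20,t23,t29,t31,t33}
  V2: {t2,t3,t4,t8,t10,t14,t15,t17,t22,t26,t29,t30,t33}
  V3: {t2,t7,t9,t11,t12,t19,t24,t25,t26,t27,t28,t29}
  V4: {t3,t6,t7,t10,t12,t13,t15,t16,t18,t24,t32}
  V5: {t5,t9,t10,t13,t14,t16,t20,t21,t23,t26,t27,t28}
  V6: {t1,t3,t4,t5,t11,t18,t20,t22,t24,t27,t34}
  V12: {t4,t29,t33}
  V13: {t7,t19,t29}
  V14: {t6,t7,t16}
  V15: {t16,t20,t23}
  V16: {t1,t4,t20}
  V23: {t2,t26,t29}
  V24: {t3,t10,t15}
  V25: {t10,t14,t26}
  V26: {t3,t4,t22}
  V34: {t7,t12,t24}
  V35: {t9,t26,t27,t28}
  V36: {t11,t24,t27}
  V45: {t10,t13,t16}
  V46: {t3,t18,t24}
  V56: {t5,t20,t27}
  V123: {t29}
  V126: {t4}
  V134: {t7}
  V145: {t16}
  V156: {t20}
  V235: {t26}
  V245: {t10}
  V246: {t3}
  V346: {t24}
  V356: {t27}
C dims 6,15,10; δ0: rk 5, SNF 1^5; δ1: rk 10, SNF 1^9·2
Ȟ^0: (6−5)−0=1 ⇒ Z
Ȟ^1: (15−10)−5=0 ⇒ 0
Ȟ^2: (10−0)−10=0 plus torsion [2] ⇒ Z/2


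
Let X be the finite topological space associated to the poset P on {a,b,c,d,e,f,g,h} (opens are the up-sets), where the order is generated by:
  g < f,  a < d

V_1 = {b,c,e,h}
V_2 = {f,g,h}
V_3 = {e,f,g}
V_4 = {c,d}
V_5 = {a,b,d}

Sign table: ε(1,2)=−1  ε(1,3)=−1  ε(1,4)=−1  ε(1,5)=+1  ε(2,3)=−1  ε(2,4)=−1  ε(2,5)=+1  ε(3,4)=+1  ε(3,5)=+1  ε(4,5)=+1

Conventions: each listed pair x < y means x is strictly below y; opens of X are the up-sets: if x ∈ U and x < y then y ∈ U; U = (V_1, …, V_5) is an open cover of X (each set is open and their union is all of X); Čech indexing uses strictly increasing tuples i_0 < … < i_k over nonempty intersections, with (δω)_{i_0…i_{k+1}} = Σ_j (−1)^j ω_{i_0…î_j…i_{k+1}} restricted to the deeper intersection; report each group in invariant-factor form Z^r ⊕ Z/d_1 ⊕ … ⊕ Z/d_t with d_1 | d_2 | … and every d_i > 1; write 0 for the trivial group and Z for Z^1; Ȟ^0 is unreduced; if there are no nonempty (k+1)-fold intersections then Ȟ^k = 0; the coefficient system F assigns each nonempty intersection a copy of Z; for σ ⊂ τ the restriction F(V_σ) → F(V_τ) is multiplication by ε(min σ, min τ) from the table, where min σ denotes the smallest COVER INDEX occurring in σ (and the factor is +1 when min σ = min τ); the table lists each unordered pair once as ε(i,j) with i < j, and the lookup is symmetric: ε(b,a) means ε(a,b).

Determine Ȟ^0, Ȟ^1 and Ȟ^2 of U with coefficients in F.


nerve of the cover:
  V12={h} V13={e} V14={c} V15={b} V23={f,g} V45={d}
C dims 5,6; δ0: rk 5, SNF 1^4·2
Ȟ^0 = (5 − 5) − 0 = 0, so Ȟ^0 ≅ 0
Ȟ^1 = (6 − 0) − 5 = 1 plus torsion [2], so Ȟ^1 ≅ Z ⊕ Z/2
Ȟ^2 = (0 − 0) − 0 = 0, so Ȟ^2 ≅ 0

Ȟ^0 = 0,  Ȟ^1 = Z ⊕ Z/2,  Ȟ^2 = 0


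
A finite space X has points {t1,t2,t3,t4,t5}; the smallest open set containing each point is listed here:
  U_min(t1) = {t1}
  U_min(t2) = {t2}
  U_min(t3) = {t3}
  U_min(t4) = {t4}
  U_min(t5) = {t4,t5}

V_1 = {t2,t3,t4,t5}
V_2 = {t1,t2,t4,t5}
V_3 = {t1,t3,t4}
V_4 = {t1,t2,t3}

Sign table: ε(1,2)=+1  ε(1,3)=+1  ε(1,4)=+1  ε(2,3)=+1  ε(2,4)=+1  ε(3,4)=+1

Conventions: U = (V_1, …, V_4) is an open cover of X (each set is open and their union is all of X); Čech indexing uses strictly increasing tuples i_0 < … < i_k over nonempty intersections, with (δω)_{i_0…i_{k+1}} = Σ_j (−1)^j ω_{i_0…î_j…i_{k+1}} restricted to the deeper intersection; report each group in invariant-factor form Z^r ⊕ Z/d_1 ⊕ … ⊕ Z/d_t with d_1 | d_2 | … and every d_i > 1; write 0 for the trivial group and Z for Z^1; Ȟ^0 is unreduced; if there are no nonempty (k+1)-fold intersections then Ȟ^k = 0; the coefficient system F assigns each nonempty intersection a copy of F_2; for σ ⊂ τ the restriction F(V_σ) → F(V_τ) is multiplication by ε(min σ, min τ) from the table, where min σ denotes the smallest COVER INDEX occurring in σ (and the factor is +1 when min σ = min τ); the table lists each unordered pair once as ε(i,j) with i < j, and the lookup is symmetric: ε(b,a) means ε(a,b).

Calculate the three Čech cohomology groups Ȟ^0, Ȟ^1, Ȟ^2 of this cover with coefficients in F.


Ȟ^0 = Z/2,  Ȟ^1 = 0,  Ȟ^2 = Z/2

nonempty overlaps:
  V12={t2,t4,t5} V13={t3,t4} V14={t2,t3} V23={t1,t4} V24={t1,t2} V34={t1,t3}
  V123={t4} V124={t2} V134={t3} V234={t1}
C dims 4,6,4; δ0: rk_F2 3; δ1: rk_F2 3
degree 0: 4−3−0 = 1 → Ȟ^0 ≅ Z/2
degree 1: 6−3−3 = 0 → Ȟ^1 ≅ 0
degree 2: 4−0−3 = 1 → Ȟ^2 ≅ Z/2


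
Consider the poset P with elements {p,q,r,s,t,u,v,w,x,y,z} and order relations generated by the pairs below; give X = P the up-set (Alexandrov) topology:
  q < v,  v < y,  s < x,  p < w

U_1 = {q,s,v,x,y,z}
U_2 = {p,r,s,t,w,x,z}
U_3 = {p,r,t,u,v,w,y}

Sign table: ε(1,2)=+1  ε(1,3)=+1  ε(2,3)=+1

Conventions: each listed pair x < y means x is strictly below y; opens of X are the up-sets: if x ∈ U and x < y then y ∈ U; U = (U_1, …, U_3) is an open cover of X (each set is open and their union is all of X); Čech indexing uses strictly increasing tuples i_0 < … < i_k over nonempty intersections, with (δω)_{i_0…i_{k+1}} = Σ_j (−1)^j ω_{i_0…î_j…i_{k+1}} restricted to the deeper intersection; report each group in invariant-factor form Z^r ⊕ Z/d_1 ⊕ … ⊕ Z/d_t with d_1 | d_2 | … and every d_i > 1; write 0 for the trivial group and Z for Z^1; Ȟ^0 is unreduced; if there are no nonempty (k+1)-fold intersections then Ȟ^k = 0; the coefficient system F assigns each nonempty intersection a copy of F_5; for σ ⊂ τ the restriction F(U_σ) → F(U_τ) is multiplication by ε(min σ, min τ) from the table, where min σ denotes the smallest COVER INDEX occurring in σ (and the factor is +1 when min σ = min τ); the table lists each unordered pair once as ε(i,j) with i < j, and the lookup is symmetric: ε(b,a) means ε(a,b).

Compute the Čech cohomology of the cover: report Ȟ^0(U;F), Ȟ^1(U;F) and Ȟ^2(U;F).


Ȟ^0(U;F) ≅ Z/5,  Ȟ^1(U;F) ≅ Z/5,  Ȟ^2(U;F) ≅ 0

cover nerve:
  U12={s,x,z} U13={v,y} U23={p,r,t,w}
C dims 3,3; δ0: rk_F5 2
Ȟ^0: (3−2)−0=1 ⇒ Z/5
Ȟ^1: (3−0)−2=1 ⇒ Z/5
Ȟ^2: (0−0)−0=0 ⇒ 0


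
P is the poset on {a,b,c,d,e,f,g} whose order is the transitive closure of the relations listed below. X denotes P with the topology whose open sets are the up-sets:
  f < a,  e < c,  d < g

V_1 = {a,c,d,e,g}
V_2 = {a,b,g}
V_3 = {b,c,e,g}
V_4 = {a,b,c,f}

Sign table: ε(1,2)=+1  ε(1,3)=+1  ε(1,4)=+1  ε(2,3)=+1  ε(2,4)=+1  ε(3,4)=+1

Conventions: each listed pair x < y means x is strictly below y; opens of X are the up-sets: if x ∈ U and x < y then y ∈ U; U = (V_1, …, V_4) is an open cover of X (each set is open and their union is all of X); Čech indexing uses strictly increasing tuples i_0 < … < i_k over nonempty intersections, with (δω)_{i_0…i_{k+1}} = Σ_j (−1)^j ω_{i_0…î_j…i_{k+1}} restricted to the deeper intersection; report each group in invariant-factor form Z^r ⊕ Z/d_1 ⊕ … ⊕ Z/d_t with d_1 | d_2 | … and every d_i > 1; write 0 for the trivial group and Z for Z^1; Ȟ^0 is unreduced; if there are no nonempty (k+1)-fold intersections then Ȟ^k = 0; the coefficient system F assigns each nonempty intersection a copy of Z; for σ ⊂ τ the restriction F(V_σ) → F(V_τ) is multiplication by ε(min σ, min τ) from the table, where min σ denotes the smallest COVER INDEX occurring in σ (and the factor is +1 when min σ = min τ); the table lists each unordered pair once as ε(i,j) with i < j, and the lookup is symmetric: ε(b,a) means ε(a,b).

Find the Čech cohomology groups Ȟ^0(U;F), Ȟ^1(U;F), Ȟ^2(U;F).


intersection data:
  V12={a,g} V13={c,e,g} V14={a,c} V23={b,g} V24={a,b} V34={b,c}
  V123={g} V124={a} V134={c} V234={b}
C dims 4,6,4; δ0: rk 3, SNF 1^3; δ1: rk 3, SNF 1^3
Ȟ^0 = (4 − 3) − 0 = 1, so Ȟ^0 ≅ Z
Ȟ^1 = (6 − 3) − 3 = 0, so Ȟ^1 ≅ 0
Ȟ^2 = (4 − 0) − 3 = 1, so Ȟ^2 ≅ Z

Ȟ^0 = Z, Ȟ^1 = 0, Ȟ^2 = Z


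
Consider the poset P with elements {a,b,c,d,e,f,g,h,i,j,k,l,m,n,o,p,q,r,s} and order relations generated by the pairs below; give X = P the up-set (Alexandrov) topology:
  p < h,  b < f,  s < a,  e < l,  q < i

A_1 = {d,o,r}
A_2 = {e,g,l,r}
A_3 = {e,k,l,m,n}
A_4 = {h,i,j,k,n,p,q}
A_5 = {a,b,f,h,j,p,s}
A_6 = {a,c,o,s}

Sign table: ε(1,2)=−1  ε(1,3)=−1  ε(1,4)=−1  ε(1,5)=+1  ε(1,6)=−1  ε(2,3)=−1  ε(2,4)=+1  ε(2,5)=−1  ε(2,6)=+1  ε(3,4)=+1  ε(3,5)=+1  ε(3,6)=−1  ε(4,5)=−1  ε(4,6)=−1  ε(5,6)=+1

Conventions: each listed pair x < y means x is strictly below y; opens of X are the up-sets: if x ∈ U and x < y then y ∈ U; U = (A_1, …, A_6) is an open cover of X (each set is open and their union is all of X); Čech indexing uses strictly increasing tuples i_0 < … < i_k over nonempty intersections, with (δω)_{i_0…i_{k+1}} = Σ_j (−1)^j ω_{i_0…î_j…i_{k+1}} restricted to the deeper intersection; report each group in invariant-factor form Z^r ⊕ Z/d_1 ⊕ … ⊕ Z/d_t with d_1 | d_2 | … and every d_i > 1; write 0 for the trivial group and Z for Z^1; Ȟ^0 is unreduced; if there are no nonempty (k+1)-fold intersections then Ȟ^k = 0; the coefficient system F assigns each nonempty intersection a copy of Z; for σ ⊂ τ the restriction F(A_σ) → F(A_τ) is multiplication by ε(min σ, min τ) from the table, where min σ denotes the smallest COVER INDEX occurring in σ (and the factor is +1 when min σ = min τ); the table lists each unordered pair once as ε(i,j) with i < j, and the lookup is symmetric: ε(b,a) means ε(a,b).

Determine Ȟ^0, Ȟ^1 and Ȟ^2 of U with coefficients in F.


Ȟ^0(U;F) ≅ Z, Ȟ^1(U;F) ≅ Z and Ȟ^2(U;F) ≅ 0

intersection data:
  A12={r} A16={o} A23={e,l} A34={k,n} A45={h,j,p} A56={a,s}
C dims 6,6; δ0: rk 5, SNF 1^5
Ȟ^0 = (6 − 5) − 0 = 1, so Ȟ^0 ≅ Z
Ȟ^1 = (6 − 0) − 5 = 1, so Ȟ^1 ≅ Z
Ȟ^2 = (0 − 0) − 0 = 0, so Ȟ^2 ≅ 0


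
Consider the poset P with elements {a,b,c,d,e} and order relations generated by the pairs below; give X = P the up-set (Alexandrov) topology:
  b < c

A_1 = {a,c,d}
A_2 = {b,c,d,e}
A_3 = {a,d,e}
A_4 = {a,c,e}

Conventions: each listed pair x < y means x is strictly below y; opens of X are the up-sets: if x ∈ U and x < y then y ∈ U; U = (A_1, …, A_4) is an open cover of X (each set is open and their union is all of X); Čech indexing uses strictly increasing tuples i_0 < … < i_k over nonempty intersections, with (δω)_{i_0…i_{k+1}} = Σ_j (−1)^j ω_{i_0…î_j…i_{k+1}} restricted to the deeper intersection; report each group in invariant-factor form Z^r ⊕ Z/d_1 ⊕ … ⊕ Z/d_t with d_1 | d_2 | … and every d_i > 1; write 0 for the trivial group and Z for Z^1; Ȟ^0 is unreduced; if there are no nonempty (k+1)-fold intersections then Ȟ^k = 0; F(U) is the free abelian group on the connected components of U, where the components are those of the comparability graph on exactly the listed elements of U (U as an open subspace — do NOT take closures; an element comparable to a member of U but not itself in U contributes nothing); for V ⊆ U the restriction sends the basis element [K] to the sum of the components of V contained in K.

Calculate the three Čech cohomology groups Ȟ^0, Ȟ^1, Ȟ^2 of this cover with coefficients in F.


Ȟ^0 = Z^4,  Ȟ^1 = 0,  Ȟ^2 = 0

nonempty overlaps:
  A12={c,d} A13={a,d} A14={a,c} A23={d,e} A24={c,e} A34={a,e}
  A123={d} A124={c} A134={a} A234={e}
components per intersection:
  A1: {a} {c} {d}
  A2: {b,c} {d} {e}
  A3: {a} {d} {e}
  A4: {a} {c} {e}
  A12: {c} {d}
  A13: {a} {d}
  A14: {a} {c}
  A23: {d} {e}
  A24: {c} {e}
  A34: {a} {e}
  A123: {d}
  A124: {c}
  A134: {a}
  A234: {e}
C dims 12,12,4; δ0: rk 8, SNF 1^8; δ1: rk 4, SNF 1^4
degree 0: 12−8−0 = 4 → Ȟ^0 ≅ Z^4
degree 1: 12−4−8 = 0 → Ȟ^1 ≅ 0
degree 2: 4−0−4 = 0 → Ȟ^2 ≅ 0


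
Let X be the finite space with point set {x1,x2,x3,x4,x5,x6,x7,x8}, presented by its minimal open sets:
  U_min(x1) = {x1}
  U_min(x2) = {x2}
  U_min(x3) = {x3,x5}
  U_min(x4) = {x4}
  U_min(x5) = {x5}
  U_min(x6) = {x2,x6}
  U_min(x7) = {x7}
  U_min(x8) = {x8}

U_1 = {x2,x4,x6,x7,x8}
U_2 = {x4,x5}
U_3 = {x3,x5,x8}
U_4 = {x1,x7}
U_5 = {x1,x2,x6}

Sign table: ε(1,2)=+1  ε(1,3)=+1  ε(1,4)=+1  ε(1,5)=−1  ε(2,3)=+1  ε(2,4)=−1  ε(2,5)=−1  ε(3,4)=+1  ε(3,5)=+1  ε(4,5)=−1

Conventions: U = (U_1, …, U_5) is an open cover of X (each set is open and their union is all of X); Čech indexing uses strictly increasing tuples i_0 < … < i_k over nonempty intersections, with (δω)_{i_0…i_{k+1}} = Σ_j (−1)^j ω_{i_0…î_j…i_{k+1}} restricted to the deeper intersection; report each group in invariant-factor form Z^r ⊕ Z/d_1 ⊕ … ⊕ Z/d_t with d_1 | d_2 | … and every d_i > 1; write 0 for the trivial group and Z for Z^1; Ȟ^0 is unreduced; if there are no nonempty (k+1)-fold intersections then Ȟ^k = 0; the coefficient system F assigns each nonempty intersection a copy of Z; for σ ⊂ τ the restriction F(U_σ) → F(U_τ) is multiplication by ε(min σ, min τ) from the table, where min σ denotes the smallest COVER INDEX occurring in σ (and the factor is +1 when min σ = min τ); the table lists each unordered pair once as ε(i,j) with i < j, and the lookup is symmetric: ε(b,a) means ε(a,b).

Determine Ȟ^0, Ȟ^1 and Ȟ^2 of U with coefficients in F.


Ȟ^0 ≅ Z, Ȟ^1 ≅ Z^2 and Ȟ^2 ≅ 0

cover nerve:
  U12={x4} U13={x8} U14={x7} U15={x2,x6} U23={x5} U45={x1}
C dims 5,6; δ0: rk 4, SNF 1^4
Ȟ^0: (5−4)−0=1 ⇒ Z
Ȟ^1: (6−0)−4=2 ⇒ Z^2
Ȟ^2: (0−0)−0=0 ⇒ 0


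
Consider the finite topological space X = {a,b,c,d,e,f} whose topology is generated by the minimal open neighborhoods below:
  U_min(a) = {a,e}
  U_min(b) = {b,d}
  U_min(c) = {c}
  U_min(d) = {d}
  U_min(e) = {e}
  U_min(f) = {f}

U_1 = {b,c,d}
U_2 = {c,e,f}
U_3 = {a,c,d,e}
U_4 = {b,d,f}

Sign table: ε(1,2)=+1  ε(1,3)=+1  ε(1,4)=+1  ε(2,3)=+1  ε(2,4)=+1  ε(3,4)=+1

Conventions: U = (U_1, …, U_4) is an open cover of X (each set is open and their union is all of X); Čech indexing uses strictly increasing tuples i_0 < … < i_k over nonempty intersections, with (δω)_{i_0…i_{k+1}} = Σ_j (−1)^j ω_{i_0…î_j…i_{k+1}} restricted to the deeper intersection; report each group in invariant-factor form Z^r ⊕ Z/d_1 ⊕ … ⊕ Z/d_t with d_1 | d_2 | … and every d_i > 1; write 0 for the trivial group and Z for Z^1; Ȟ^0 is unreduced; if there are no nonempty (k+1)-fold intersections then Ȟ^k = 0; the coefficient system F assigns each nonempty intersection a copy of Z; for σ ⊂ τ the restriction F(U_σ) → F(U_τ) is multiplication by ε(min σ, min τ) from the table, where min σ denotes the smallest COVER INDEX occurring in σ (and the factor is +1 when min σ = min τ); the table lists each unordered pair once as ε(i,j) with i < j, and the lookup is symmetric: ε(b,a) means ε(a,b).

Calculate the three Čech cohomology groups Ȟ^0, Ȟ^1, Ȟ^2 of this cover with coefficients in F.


nonempty intersections:
  U12={c} U13={c,d} U14={b,d} U23={c,e} U24={f} U34={d}
  U123={c} U134={d}
C dims 4,6,2; δ0: rk 3, SNF 1^3; δ1: rk 2, SNF 1^2
Ȟ^0: (4−3)−0=1 ⇒ Z
Ȟ^1: (6−2)−3=1 ⇒ Z
Ȟ^2: (2−0)−2=0 ⇒ 0

Ȟ^0(U;F) ≅ Z, Ȟ^1(U;F) ≅ Z, Ȟ^2(U;F) ≅ 0


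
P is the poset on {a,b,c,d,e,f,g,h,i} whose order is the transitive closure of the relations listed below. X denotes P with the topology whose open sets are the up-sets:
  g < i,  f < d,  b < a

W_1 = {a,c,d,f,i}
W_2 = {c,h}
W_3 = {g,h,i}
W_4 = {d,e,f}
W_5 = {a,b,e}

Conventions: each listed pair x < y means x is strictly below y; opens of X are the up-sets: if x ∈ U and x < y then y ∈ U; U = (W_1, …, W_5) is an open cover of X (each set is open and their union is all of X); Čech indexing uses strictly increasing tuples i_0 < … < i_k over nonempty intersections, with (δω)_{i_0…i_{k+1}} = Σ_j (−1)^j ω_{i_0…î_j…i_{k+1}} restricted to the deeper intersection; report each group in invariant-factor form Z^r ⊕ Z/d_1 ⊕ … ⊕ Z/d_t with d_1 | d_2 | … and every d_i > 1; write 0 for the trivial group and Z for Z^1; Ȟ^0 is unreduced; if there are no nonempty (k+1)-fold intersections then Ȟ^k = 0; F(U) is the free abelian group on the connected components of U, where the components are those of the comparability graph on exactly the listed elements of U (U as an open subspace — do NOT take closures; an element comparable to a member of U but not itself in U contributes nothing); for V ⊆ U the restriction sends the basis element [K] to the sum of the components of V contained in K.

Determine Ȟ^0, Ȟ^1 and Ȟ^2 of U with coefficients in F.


nonempty overlaps:
  W12={c} W13={i} W14={d,f} W15={a} W23={h} W45={e}
components per intersection:
  W1: {a} {c} {d,f} {i}
  W2: {c} {h}
  W3: {g,i} {h}
  W4: {d,f} {e}
  W5: {a,b} {e}
  W12: {c}
  W13: {i}
  W14: {d,f}
  W15: {a}
  W23: {h}
  W45: {e}
C dims 12,6; δ0: rk 6, SNF 1^6
degree 0: 12−6−0 = 6 → Ȟ^0 ≅ Z^6
degree 1: 6−0−6 = 0 → Ȟ^1 ≅ 0
degree 2: 0−0−0 = 0 → Ȟ^2 ≅ 0

Ȟ^0 ≅ Z^6; Ȟ^1 ≅ 0; Ȟ^2 ≅ 0
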